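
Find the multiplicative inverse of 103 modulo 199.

By the extended Euclidean algorithm:
199 = 1*103 + 96
103 = 1*96 + 7
96 = 13*7 + 5
7 = 1*5 + 2
5 = 2*2 + 1
2 = 2*1 + 0
gcd(103, 199) = 1, so the inverse exists.
Bézout: 1 = 44*199 − 85*103.
So 103⁻¹ ≡ −85 ≡ 114 (mod 199).

114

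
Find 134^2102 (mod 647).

137

Compute successive squares:
2102 in binary is 100000110110, i.e. 2102 = 2048 + 32 + 16 + 4 + 2.
134^1 ≡ 134 (mod 647)
134^2 ≡ 134^2 = 17956 ≡ 487 (mod 647)
134^4 ≡ 487^2 = 237169 ≡ 367 (mod 647)
134^8 ≡ 367^2 = 134689 ≡ 113 (mod 647)
134^16 ≡ 113^2 = 12769 ≡ 476 (mod 647)
134^32 ≡ 476^2 = 226576 ≡ 126 (mod 647)
134^64 ≡ 126^2 = 15876 ≡ 348 (mod 647)
134^128 ≡ 348^2 = 121104 ≡ 115 (mod 647)
134^256 ≡ 115^2 = 13225 ≡ 285 (mod 647)
134^512 ≡ 285^2 = 81225 ≡ 350 (mod 647)
134^1024 ≡ 350^2 = 122500 ≡ 217 (mod 647)
134^2048 ≡ 217^2 = 47089 ≡ 505 (mod 647)
134^2102 = 134^2048 · 134^32 · 134^16 · 134^4 · 134^2 ≡ 505 · 126 · 476 · 367 · 487 (mod 647).
Accumulate the product:
505 · 126 = 63630 ≡ 224
224 · 476 = 106624 ≡ 516
516 · 367 = 189372 ≡ 448
448 · 487 = 218176 ≡ 137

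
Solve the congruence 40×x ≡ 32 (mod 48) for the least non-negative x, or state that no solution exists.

2

gcd(40, 48) = 8, and 8 | 32, so solutions exist.
Divide through by 8: 5×x ≡ 4 (mod 6).
5⁻¹ ≡ 5 (mod 6).
x ≡ 5×4 ≡ 2 (mod 6).
The smallest non-negative solution is x = 2.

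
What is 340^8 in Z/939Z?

Compute successive squares:
340^1 ≡ 340 (mod 939)
340^2 ≡ 340^2 = 115600 ≡ 103 (mod 939)
340^4 ≡ 103^2 = 10609 ≡ 280 (mod 939)
340^8 ≡ 280^2 = 78400 ≡ 463 (mod 939)
So 340^8 ≡ 463 (mod 939).

463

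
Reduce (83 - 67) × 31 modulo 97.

11

83 - 67 = 16
16 × 31 = 496 ≡ 11 (mod 97)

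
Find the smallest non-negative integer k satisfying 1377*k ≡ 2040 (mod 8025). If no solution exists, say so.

695

gcd(1377, 8025) = 3, and 3 | 2040, so solutions exist.
Divide through by 3: 459*k = 680 (mod 2675).
459⁻¹ ≡ 1964 (mod 2675).
k ≡ 1964*680 ≡ 695 (mod 2675).
The smallest non-negative solution is k = 695.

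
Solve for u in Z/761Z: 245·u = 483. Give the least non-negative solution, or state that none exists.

676

gcd(245, 761) = 1, so a unique solution mod 761 exists.
245⁻¹ ≡ 556 (mod 761).
u ≡ 556·483 ≡ 676 (mod 761).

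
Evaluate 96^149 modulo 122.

54

149 in binary is 10010101, i.e. 149 = 128 + 16 + 4 + 1.
96^1 ≡ 96 (mod 122)
96^2 ≡ 96^2 = 9216 ≡ 66 (mod 122)
96^4 ≡ 66^2 = 4356 ≡ 86 (mod 122)
96^8 ≡ 86^2 = 7396 ≡ 76 (mod 122)
96^16 ≡ 76^2 = 5776 ≡ 42 (mod 122)
96^32 ≡ 42^2 = 1764 ≡ 56 (mod 122)
96^64 ≡ 56^2 = 3136 ≡ 86 (mod 122)
96^128 ≡ 86^2 = 7396 ≡ 76 (mod 122)
96^149 = 96^128 × 96^16 × 96^4 × 96^1 ≡ 76 × 42 × 86 × 96 (mod 122).
Accumulate the product:
76 × 42 = 3192 ≡ 20
20 × 86 = 1720 ≡ 12
12 × 96 = 1152 ≡ 54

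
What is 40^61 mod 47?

61 in binary is 111101, i.e. 61 = 32 + 16 + 8 + 4 + 1.
40^1 ≡ 40 (mod 47)
40^2 ≡ 40^2 = 1600 ≡ 2 (mod 47)
40^4 ≡ 2^2 = 4 (mod 47)
40^8 ≡ 4^2 = 16 (mod 47)
40^16 ≡ 16^2 = 256 ≡ 21 (mod 47)
40^32 ≡ 21^2 = 441 ≡ 18 (mod 47)
40^61 = 40^32 * 40^16 * 40^8 * 40^4 * 40^1 ≡ 18 * 21 * 16 * 4 * 40 (mod 47).
Accumulate the product:
18 * 21 = 378 ≡ 2
2 * 16 = 32
32 * 4 = 128 ≡ 34
34 * 40 = 1360 ≡ 44

44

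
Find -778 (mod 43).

-778 = -19×43 + 39, so -778 ≡ 39 (mod 43).

39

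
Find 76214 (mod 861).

76214 = 88*861 + 446, so 76214 ≡ 446 (mod 861).

446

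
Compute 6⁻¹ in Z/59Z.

By the extended Euclidean algorithm:
59 = 9·6 + 5
6 = 1·5 + 1
5 = 5·1 + 0
gcd(6, 59) = 1, so the inverse exists.
Bézout: 1 = −1·59 + 10·6.
So 6⁻¹ ≡ 10 (mod 59).

10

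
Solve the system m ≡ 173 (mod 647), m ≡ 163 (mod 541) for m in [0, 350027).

647⁻¹ mod 541: 647×393 ≡ 1 (mod 541), so 647⁻¹ ≡ 393.
m = 173 + 647×((163 − 173)×393 mod 541) = 173 + 647×398 = 257679.
Check: 257679 mod 647 = 173, 257679 mod 541 = 163. ✓

257679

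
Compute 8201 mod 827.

758

8201 = 9·827 + 758, so 8201 ≡ 758 (mod 827).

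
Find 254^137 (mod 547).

286

By square-and-multiply:
137 in binary is 10001001, i.e. 137 = 128 + 8 + 1.
254^1 ≡ 254 (mod 547)
254^2 ≡ 254^2 = 64516 ≡ 517 (mod 547)
254^4 ≡ 517^2 = 267289 ≡ 353 (mod 547)
254^8 ≡ 353^2 = 124609 ≡ 440 (mod 547)
254^16 ≡ 440^2 = 193600 ≡ 509 (mod 547)
254^32 ≡ 509^2 = 259081 ≡ 350 (mod 547)
254^64 ≡ 350^2 = 122500 ≡ 519 (mod 547)
254^128 ≡ 519^2 = 269361 ≡ 237 (mod 547)
254^137 = 254^128 · 254^8 · 254^1 ≡ 237 · 440 · 254 (mod 547).
Accumulate the product:
237 · 440 = 104280 ≡ 350
350 · 254 = 88900 ≡ 286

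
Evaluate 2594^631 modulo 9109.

Compute successive squares:
631 in binary is 1001110111, i.e. 631 = 512 + 64 + 32 + 16 + 4 + 2 + 1.
2594^1 ≡ 2594 (mod 9109)
2594^2 ≡ 2594^2 = 6728836 ≡ 6394 (mod 9109)
2594^4 ≡ 6394^2 = 40883236 ≡ 2044 (mod 9109)
2594^8 ≡ 2044^2 = 4177936 ≡ 6014 (mod 9109)
2594^16 ≡ 6014^2 = 36168196 ≡ 5466 (mod 9109)
2594^32 ≡ 5466^2 = 29877156 ≡ 8745 (mod 9109)
2594^64 ≡ 8745^2 = 76475025 ≡ 4970 (mod 9109)
2594^128 ≡ 4970^2 = 24700900 ≡ 6401 (mod 9109)
2594^256 ≡ 6401^2 = 40972801 ≡ 519 (mod 9109)
2594^512 ≡ 519^2 = 269361 ≡ 5200 (mod 9109)
2594^631 = 2594^512 × 2594^64 × 2594^32 × 2594^16 × 2594^4 × 2594^2 × 2594^1 ≡ 5200 × 4970 × 8745 × 5466 × 2044 × 6394 × 2594 (mod 9109).
Accumulate the product:
5200 × 4970 = 25844000 ≡ 1767
1767 × 8745 = 15452415 ≡ 3551
3551 × 5466 = 19409766 ≡ 7596
7596 × 2044 = 15526224 ≡ 4488
4488 × 6394 = 28696272 ≡ 2922
2922 × 2594 = 7579668 ≡ 980

980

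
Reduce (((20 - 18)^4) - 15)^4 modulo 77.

1

20 - 18 = 2
(2)^4 ≡ 16 (mod 77)
16 - 15 = 1
(1)^4 ≡ 1 (mod 77)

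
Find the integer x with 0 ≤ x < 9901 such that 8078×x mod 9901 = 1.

8402

By the extended Euclidean algorithm:
9901 = 1×8078 + 1823
8078 = 4×1823 + 786
1823 = 2×786 + 251
786 = 3×251 + 33
251 = 7×33 + 20
33 = 1×20 + 13
20 = 1×13 + 7
13 = 1×7 + 6
7 = 1×6 + 1
6 = 6×1 + 0
gcd(8078, 9901) = 1, so the inverse exists.
Back-substitute for 1:
1 = 1×7 − 1×6
  = −1×13 + 2×7
  = 2×20 − 3×13
  = −3×33 + 5×20
  = 5×251 − 38×33
  = −38×786 + 119×251
  = 119×1823 − 276×786
  = −276×8078 + 1223×1823
  = 1223×9901 − 1499×8078
So 8078⁻¹ ≡ −1499 ≡ 8402 (mod 9901).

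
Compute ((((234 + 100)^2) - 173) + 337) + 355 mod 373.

175

234 + 100 = 334
(334)^2 ≡ 29 (mod 373)
29 - 173 = -144 ≡ 229 (mod 373)
229 + 337 = 566 ≡ 193 (mod 373)
193 + 355 = 548 ≡ 175 (mod 373)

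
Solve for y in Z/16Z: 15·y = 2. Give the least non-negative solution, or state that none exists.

14

gcd(15, 16) = 1, so a unique solution mod 16 exists.
15⁻¹ ≡ 15 (mod 16).
y ≡ 15·2 ≡ 14 (mod 16).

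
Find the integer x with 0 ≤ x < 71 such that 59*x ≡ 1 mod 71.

Apply the Euclidean algorithm and back-substitute:
71 = 1·59 + 12
59 = 4·12 + 11
12 = 1·11 + 1
11 = 11·1 + 0
gcd(59, 71) = 1, so the inverse exists.
Back-substitute for 1:
1 = 1·12 − 1·11
  = −1·59 + 5·12
  = 5·71 − 6·59
So 59⁻¹ ≡ −6 ≡ 65 (mod 71).

65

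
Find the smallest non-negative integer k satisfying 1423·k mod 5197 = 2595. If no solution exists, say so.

4903

gcd(1423, 5197) = 1, so a unique solution mod 5197 exists.
1423⁻¹ ≡ 84 (mod 5197).
k ≡ 84·2595 ≡ 4903 (mod 5197).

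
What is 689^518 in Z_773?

518 in binary is 1000000110, i.e. 518 = 512 + 4 + 2.
689^1 ≡ 689 (mod 773)
689^2 ≡ 689^2 = 474721 ≡ 99 (mod 773)
689^4 ≡ 99^2 = 9801 ≡ 525 (mod 773)
689^8 ≡ 525^2 = 275625 ≡ 437 (mod 773)
689^16 ≡ 437^2 = 190969 ≡ 38 (mod 773)
689^32 ≡ 38^2 = 1444 ≡ 671 (mod 773)
689^64 ≡ 671^2 = 450241 ≡ 355 (mod 773)
689^128 ≡ 355^2 = 126025 ≡ 26 (mod 773)
689^256 ≡ 26^2 = 676 (mod 773)
689^512 ≡ 676^2 = 456976 ≡ 133 (mod 773)
689^518 = 689^512 · 689^4 · 689^2 ≡ 133 · 525 · 99 (mod 773).
Accumulate the product:
133 · 525 = 69825 ≡ 255
255 · 99 = 25245 ≡ 509

509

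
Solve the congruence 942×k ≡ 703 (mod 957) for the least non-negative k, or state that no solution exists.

gcd(942, 957) = 3, and 3 does not divide 703.
So the congruence has no solution.

no solution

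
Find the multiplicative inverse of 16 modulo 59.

59 = 3*16 + 11
16 = 1*11 + 5
11 = 2*5 + 1
5 = 5*1 + 0
gcd(16, 59) = 1, so the inverse exists.
Bézout: 1 = 3*59 − 11*16.
So 16⁻¹ ≡ −11 ≡ 48 (mod 59).

48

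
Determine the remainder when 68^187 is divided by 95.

87

Compute successive squares:
187 in binary is 10111011, i.e. 187 = 128 + 32 + 16 + 8 + 2 + 1.
68^1 ≡ 68 (mod 95)
68^2 ≡ 68^2 = 4624 ≡ 64 (mod 95)
68^4 ≡ 64^2 = 4096 ≡ 11 (mod 95)
68^8 ≡ 11^2 = 121 ≡ 26 (mod 95)
68^16 ≡ 26^2 = 676 ≡ 11 (mod 95)
68^32 ≡ 11^2 = 121 ≡ 26 (mod 95)
68^64 ≡ 26^2 = 676 ≡ 11 (mod 95)
68^128 ≡ 11^2 = 121 ≡ 26 (mod 95)
68^187 = 68^128 * 68^32 * 68^16 * 68^8 * 68^2 * 68^1 ≡ 26 * 26 * 11 * 26 * 64 * 68 (mod 95).
Accumulate the product:
26 * 26 = 676 ≡ 11
11 * 11 = 121 ≡ 26
26 * 26 = 676 ≡ 11
11 * 64 = 704 ≡ 39
39 * 68 = 2652 ≡ 87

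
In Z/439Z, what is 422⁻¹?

284

By the extended Euclidean algorithm:
439 = 1×422 + 17
422 = 24×17 + 14
17 = 1×14 + 3
14 = 4×3 + 2
3 = 1×2 + 1
2 = 2×1 + 0
gcd(422, 439) = 1, so the inverse exists.
Back-substitute for 1:
1 = 1×3 − 1×2
  = −1×14 + 5×3
  = 5×17 − 6×14
  = −6×422 + 149×17
  = 149×439 − 155×422
So 422⁻¹ ≡ −155 ≡ 284 (mod 439).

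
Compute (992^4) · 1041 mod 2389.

130

(992)^4 ≡ 1003 (mod 2389)
1003 · 1041 = 1044123 ≡ 130 (mod 2389)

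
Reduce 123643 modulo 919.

497

123643 = 134·919 + 497, so 123643 ≡ 497 (mod 919).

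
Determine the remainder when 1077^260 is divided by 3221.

Using repeated squaring:
260 in binary is 100000100, i.e. 260 = 256 + 4.
1077^1 ≡ 1077 (mod 3221)
1077^2 ≡ 1077^2 = 1159929 ≡ 369 (mod 3221)
1077^4 ≡ 369^2 = 136161 ≡ 879 (mod 3221)
1077^8 ≡ 879^2 = 772641 ≡ 2822 (mod 3221)
1077^16 ≡ 2822^2 = 7963684 ≡ 1372 (mod 3221)
1077^32 ≡ 1372^2 = 1882384 ≡ 1320 (mod 3221)
1077^64 ≡ 1320^2 = 1742400 ≡ 3060 (mod 3221)
1077^128 ≡ 3060^2 = 9363600 ≡ 153 (mod 3221)
1077^256 ≡ 153^2 = 23409 ≡ 862 (mod 3221)
1077^260 = 1077^256 * 1077^4 ≡ 862 * 879 (mod 3221).
862 * 879 = 757698 ≡ 763 (mod 3221).

763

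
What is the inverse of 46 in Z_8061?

4381

Apply the Euclidean algorithm and back-substitute:
8061 = 175×46 + 11
46 = 4×11 + 2
11 = 5×2 + 1
2 = 2×1 + 0
gcd(46, 8061) = 1, so the inverse exists.
Bézout: 1 = 21×8061 − 3680×46.
So 46⁻¹ ≡ −3680 ≡ 4381 (mod 8061).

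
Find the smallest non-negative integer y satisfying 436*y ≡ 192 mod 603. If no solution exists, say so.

gcd(436, 603) = 1, so a unique solution mod 603 exists.
436⁻¹ ≡ 538 (mod 603).
y ≡ 538*192 ≡ 183 (mod 603).

183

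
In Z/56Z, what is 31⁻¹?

Apply the Euclidean algorithm and back-substitute:
56 = 1·31 + 25
31 = 1·25 + 6
25 = 4·6 + 1
6 = 6·1 + 0
gcd(31, 56) = 1, so the inverse exists.
Back-substitute for 1:
1 = 1·25 − 4·6
  = −4·31 + 5·25
  = 5·56 − 9·31
So 31⁻¹ ≡ −9 ≡ 47 (mod 56).

47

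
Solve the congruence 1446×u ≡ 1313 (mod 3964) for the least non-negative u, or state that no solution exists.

no solution

gcd(1446, 3964) = 2, and 2 does not divide 1313.
So the congruence has no solution.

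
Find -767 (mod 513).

-767 = -2·513 + 259, so -767 ≡ 259 (mod 513).

259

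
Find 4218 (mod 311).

175

4218 = 13·311 + 175, so 4218 ≡ 175 (mod 311).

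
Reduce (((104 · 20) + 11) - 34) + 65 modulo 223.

115

104 · 20 = 2080 ≡ 73 (mod 223)
73 + 11 = 84
84 - 34 = 50
50 + 65 = 115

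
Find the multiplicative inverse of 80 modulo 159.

By the extended Euclidean algorithm:
159 = 1*80 + 79
80 = 1*79 + 1
79 = 79*1 + 0
gcd(80, 159) = 1, so the inverse exists.
Back-substitute for 1:
1 = 1*80 − 1*79
  = −1*159 + 2*80
So 80⁻¹ ≡ 2 (mod 159).

2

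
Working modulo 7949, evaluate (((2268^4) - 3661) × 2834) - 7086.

(2268)^4 ≡ 6325 (mod 7949)
6325 - 3661 = 2664
2664 × 2834 = 7549776 ≡ 6175 (mod 7949)
6175 - 7086 = -911 ≡ 7038 (mod 7949)

7038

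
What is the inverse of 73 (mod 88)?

88 = 1·73 + 15
73 = 4·15 + 13
15 = 1·13 + 2
13 = 6·2 + 1
2 = 2·1 + 0
gcd(73, 88) = 1, so the inverse exists.
Bézout: 1 = −34·88 + 41·73.
So 73⁻¹ ≡ 41 (mod 88).

41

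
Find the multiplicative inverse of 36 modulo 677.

583

677 = 18×36 + 29
36 = 1×29 + 7
29 = 4×7 + 1
7 = 7×1 + 0
gcd(36, 677) = 1, so the inverse exists.
Back-substitute for 1:
1 = 1×29 − 4×7
  = −4×36 + 5×29
  = 5×677 − 94×36
So 36⁻¹ ≡ −94 ≡ 583 (mod 677).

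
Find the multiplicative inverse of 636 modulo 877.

131

877 = 1·636 + 241
636 = 2·241 + 154
241 = 1·154 + 87
154 = 1·87 + 67
87 = 1·67 + 20
67 = 3·20 + 7
20 = 2·7 + 6
7 = 1·6 + 1
6 = 6·1 + 0
gcd(636, 877) = 1, so the inverse exists.
Back-substitute for 1:
1 = 1·7 − 1·6
  = −1·20 + 3·7
  = 3·67 − 10·20
  = −10·87 + 13·67
  = 13·154 − 23·87
  = −23·241 + 36·154
  = 36·636 − 95·241
  = −95·877 + 131·636
So 636⁻¹ ≡ 131 (mod 877).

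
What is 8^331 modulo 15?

2

8^1 ≡ 8 (mod 15)
8^2 ≡ 8^2 = 64 ≡ 4 (mod 15)
8^4 ≡ 4^2 = 16 ≡ 1 (mod 15)
8^8 ≡ 1^2 = 1 (mod 15)
8^16 ≡ 1^2 = 1 (mod 15)
8^32 ≡ 1^2 = 1 (mod 15)
8^64 ≡ 1^2 = 1 (mod 15)
8^128 ≡ 1^2 = 1 (mod 15)
8^256 ≡ 1^2 = 1 (mod 15)
8^331 = 8^256 × 8^64 × 8^8 × 8^2 × 8^1 ≡ 1 × 1 × 1 × 4 × 8 (mod 15).
Accumulate the product:
1 × 1 = 1
1 × 1 = 1
1 × 4 = 4
4 × 8 = 32 ≡ 2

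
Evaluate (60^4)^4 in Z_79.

73

(60)^4 ≡ 50 (mod 79)
(50)^4 ≡ 73 (mod 79)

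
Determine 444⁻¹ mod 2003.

Run the extended Euclidean algorithm:
2003 = 4*444 + 227
444 = 1*227 + 217
227 = 1*217 + 10
217 = 21*10 + 7
10 = 1*7 + 3
7 = 2*3 + 1
3 = 3*1 + 0
gcd(444, 2003) = 1, so the inverse exists.
Back-substitute for 1:
1 = 1*7 − 2*3
  = −2*10 + 3*7
  = 3*217 − 65*10
  = −65*227 + 68*217
  = 68*444 − 133*227
  = −133*2003 + 600*444
So 444⁻¹ ≡ 600 (mod 2003).

600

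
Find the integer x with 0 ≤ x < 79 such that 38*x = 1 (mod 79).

52

79 = 2×38 + 3
38 = 12×3 + 2
3 = 1×2 + 1
2 = 2×1 + 0
gcd(38, 79) = 1, so the inverse exists.
Back-substitute for 1:
1 = 1×3 − 1×2
  = −1×38 + 13×3
  = 13×79 − 27×38
So 38⁻¹ ≡ −27 ≡ 52 (mod 79).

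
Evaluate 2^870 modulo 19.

7

870 in binary is 1101100110, i.e. 870 = 512 + 256 + 64 + 32 + 4 + 2.
2^1 ≡ 2 (mod 19)
2^2 ≡ 2^2 = 4 (mod 19)
2^4 ≡ 4^2 = 16 (mod 19)
2^8 ≡ 16^2 = 256 ≡ 9 (mod 19)
2^16 ≡ 9^2 = 81 ≡ 5 (mod 19)
2^32 ≡ 5^2 = 25 ≡ 6 (mod 19)
2^64 ≡ 6^2 = 36 ≡ 17 (mod 19)
2^128 ≡ 17^2 = 289 ≡ 4 (mod 19)
2^256 ≡ 4^2 = 16 (mod 19)
2^512 ≡ 16^2 = 256 ≡ 9 (mod 19)
2^870 = 2^512 × 2^256 × 2^64 × 2^32 × 2^4 × 2^2 ≡ 9 × 16 × 17 × 6 × 16 × 4 (mod 19).
Accumulate the product:
9 × 16 = 144 ≡ 11
11 × 17 = 187 ≡ 16
16 × 6 = 96 ≡ 1
1 × 16 = 16
16 × 4 = 64 ≡ 7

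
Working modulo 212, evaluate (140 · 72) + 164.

140 · 72 = 10080 ≡ 116 (mod 212)
116 + 164 = 280 ≡ 68 (mod 212)

68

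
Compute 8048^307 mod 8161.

Compute successive squares:
307 in binary is 100110011, i.e. 307 = 256 + 32 + 16 + 2 + 1.
8048^1 ≡ 8048 (mod 8161)
8048^2 ≡ 8048^2 = 64770304 ≡ 4608 (mod 8161)
8048^4 ≡ 4608^2 = 21233664 ≡ 6903 (mod 8161)
8048^8 ≡ 6903^2 = 47651409 ≡ 7491 (mod 8161)
8048^16 ≡ 7491^2 = 56115081 ≡ 45 (mod 8161)
8048^32 ≡ 45^2 = 2025 (mod 8161)
8048^64 ≡ 2025^2 = 4100625 ≡ 3803 (mod 8161)
8048^128 ≡ 3803^2 = 14462809 ≡ 1517 (mod 8161)
8048^256 ≡ 1517^2 = 2301289 ≡ 8048 (mod 8161)
8048^307 = 8048^256 × 8048^32 × 8048^16 × 8048^2 × 8048^1 ≡ 8048 × 2025 × 45 × 4608 × 8048 (mod 8161).
Accumulate the product:
8048 × 2025 = 16297200 ≡ 7844
7844 × 45 = 352980 ≡ 2057
2057 × 4608 = 9478656 ≡ 3735
3735 × 8048 = 30059280 ≡ 2317

2317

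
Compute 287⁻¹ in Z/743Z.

Run the extended Euclidean algorithm:
743 = 2*287 + 169
287 = 1*169 + 118
169 = 1*118 + 51
118 = 2*51 + 16
51 = 3*16 + 3
16 = 5*3 + 1
3 = 3*1 + 0
gcd(287, 743) = 1, so the inverse exists.
Bézout: 1 = −90*743 + 233*287.
So 287⁻¹ ≡ 233 (mod 743).

233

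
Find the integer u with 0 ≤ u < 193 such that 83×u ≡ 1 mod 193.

Apply the Euclidean algorithm and back-substitute:
193 = 2·83 + 27
83 = 3·27 + 2
27 = 13·2 + 1
2 = 2·1 + 0
gcd(83, 193) = 1, so the inverse exists.
Bézout: 1 = 40·193 − 93·83.
So 83⁻¹ ≡ −93 ≡ 100 (mod 193).

100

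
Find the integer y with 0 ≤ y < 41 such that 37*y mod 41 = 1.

10

By the extended Euclidean algorithm:
41 = 1×37 + 4
37 = 9×4 + 1
4 = 4×1 + 0
gcd(37, 41) = 1, so the inverse exists.
Bézout: 1 = −9×41 + 10×37.
So 37⁻¹ ≡ 10 (mod 41).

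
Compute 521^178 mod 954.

289

By square-and-multiply:
521^1 ≡ 521 (mod 954)
521^2 ≡ 521^2 = 271441 ≡ 505 (mod 954)
521^4 ≡ 505^2 = 255025 ≡ 307 (mod 954)
521^8 ≡ 307^2 = 94249 ≡ 757 (mod 954)
521^16 ≡ 757^2 = 573049 ≡ 649 (mod 954)
521^32 ≡ 649^2 = 421201 ≡ 487 (mod 954)
521^64 ≡ 487^2 = 237169 ≡ 577 (mod 954)
521^128 ≡ 577^2 = 332929 ≡ 937 (mod 954)
521^178 = 521^128 · 521^32 · 521^16 · 521^2 ≡ 937 · 487 · 649 · 505 (mod 954).
Accumulate the product:
937 · 487 = 456319 ≡ 307
307 · 649 = 199243 ≡ 811
811 · 505 = 409555 ≡ 289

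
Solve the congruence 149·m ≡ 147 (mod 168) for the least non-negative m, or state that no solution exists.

gcd(149, 168) = 1, so a unique solution mod 168 exists.
149⁻¹ ≡ 53 (mod 168).
m ≡ 53·147 ≡ 63 (mod 168).

63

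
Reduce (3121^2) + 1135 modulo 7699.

(3121)^2 ≡ 1406 (mod 7699)
1406 + 1135 = 2541

2541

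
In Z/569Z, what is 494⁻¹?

569 = 1·494 + 75
494 = 6·75 + 44
75 = 1·44 + 31
44 = 1·31 + 13
31 = 2·13 + 5
13 = 2·5 + 3
5 = 1·3 + 2
3 = 1·2 + 1
2 = 2·1 + 0
gcd(494, 569) = 1, so the inverse exists.
Bézout: 1 = −191·569 + 220·494.
So 494⁻¹ ≡ 220 (mod 569).

220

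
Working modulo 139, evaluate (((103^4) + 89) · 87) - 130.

(103)^4 ≡ 79 (mod 139)
79 + 89 = 168 ≡ 29 (mod 139)
29 · 87 = 2523 ≡ 21 (mod 139)
21 - 130 = -109 ≡ 30 (mod 139)

30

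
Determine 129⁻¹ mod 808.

689

Apply the Euclidean algorithm and back-substitute:
808 = 6·129 + 34
129 = 3·34 + 27
34 = 1·27 + 7
27 = 3·7 + 6
7 = 1·6 + 1
6 = 6·1 + 0
gcd(129, 808) = 1, so the inverse exists.
Back-substitute for 1:
1 = 1·7 − 1·6
  = −1·27 + 4·7
  = 4·34 − 5·27
  = −5·129 + 19·34
  = 19·808 − 119·129
So 129⁻¹ ≡ −119 ≡ 689 (mod 808).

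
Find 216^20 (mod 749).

20 in binary is 10100, i.e. 20 = 16 + 4.
216^1 ≡ 216 (mod 749)
216^2 ≡ 216^2 = 46656 ≡ 218 (mod 749)
216^4 ≡ 218^2 = 47524 ≡ 337 (mod 749)
216^8 ≡ 337^2 = 113569 ≡ 470 (mod 749)
216^16 ≡ 470^2 = 220900 ≡ 694 (mod 749)
216^20 = 216^16 × 216^4 ≡ 694 × 337 (mod 749).
694 × 337 = 233878 ≡ 190 (mod 749).

190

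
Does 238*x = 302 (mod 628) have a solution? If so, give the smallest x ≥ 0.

215

gcd(238, 628) = 2, and 2 | 302, so solutions exist.
Divide through by 2: 119*x mod 314 = 151.
119⁻¹ ≡ 95 (mod 314).
x ≡ 95*151 ≡ 215 (mod 314).
The smallest non-negative solution is x = 215.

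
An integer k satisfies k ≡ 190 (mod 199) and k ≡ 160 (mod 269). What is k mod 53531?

199⁻¹ mod 269: 199×73 ≡ 1 (mod 269), so 199⁻¹ ≡ 73.
k = 190 + 199×((160 − 190)×73 mod 269) = 190 + 199×231 = 46159.
Check: 46159 mod 199 = 190, 46159 mod 269 = 160. ✓

46159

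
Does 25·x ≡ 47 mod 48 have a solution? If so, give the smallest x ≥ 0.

23

gcd(25, 48) = 1, so a unique solution mod 48 exists.
25⁻¹ ≡ 25 (mod 48).
x ≡ 25·47 ≡ 23 (mod 48).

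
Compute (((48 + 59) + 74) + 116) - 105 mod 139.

53

48 + 59 = 107
107 + 74 = 181 ≡ 42 (mod 139)
42 + 116 = 158 ≡ 19 (mod 139)
19 - 105 = -86 ≡ 53 (mod 139)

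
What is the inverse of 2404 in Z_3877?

3877 = 1*2404 + 1473
2404 = 1*1473 + 931
1473 = 1*931 + 542
931 = 1*542 + 389
542 = 1*389 + 153
389 = 2*153 + 83
153 = 1*83 + 70
83 = 1*70 + 13
70 = 5*13 + 5
13 = 2*5 + 3
5 = 1*3 + 2
3 = 1*2 + 1
2 = 2*1 + 0
gcd(2404, 3877) = 1, so the inverse exists.
Bézout: 1 = −927*3877 + 1495*2404.
So 2404⁻¹ ≡ 1495 (mod 3877).

1495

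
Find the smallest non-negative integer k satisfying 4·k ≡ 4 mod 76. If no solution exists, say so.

1

gcd(4, 76) = 4, and 4 | 4, so solutions exist.
Divide through by 4: 1·k = 1 (mod 19).
1⁻¹ ≡ 1 (mod 19).
k ≡ 1·1 ≡ 1 (mod 19).
The smallest non-negative solution is k = 1.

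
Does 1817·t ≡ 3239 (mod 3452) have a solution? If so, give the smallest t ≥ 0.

2103

gcd(1817, 3452) = 1, so a unique solution mod 3452 exists.
1817⁻¹ ≡ 1157 (mod 3452).
t ≡ 1157·3239 ≡ 2103 (mod 3452).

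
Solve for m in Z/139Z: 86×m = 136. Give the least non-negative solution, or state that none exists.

gcd(86, 139) = 1, so a unique solution mod 139 exists.
86⁻¹ ≡ 118 (mod 139).
m ≡ 118×136 ≡ 63 (mod 139).

63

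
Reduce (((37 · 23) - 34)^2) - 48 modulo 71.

37 · 23 = 851 ≡ 70 (mod 71)
70 - 34 = 36
(36)^2 ≡ 18 (mod 71)
18 - 48 = -30 ≡ 41 (mod 71)

41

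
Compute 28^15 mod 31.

1

Compute successive squares:
15 in binary is 1111, i.e. 15 = 8 + 4 + 2 + 1.
28^1 ≡ 28 (mod 31)
28^2 ≡ 28^2 = 784 ≡ 9 (mod 31)
28^4 ≡ 9^2 = 81 ≡ 19 (mod 31)
28^8 ≡ 19^2 = 361 ≡ 20 (mod 31)
28^15 = 28^8 × 28^4 × 28^2 × 28^1 ≡ 20 × 19 × 9 × 28 (mod 31).
Accumulate the product:
20 × 19 = 380 ≡ 8
8 × 9 = 72 ≡ 10
10 × 28 = 280 ≡ 1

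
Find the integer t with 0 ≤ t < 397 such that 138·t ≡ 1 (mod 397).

187

Apply the Euclidean algorithm and back-substitute:
397 = 2*138 + 121
138 = 1*121 + 17
121 = 7*17 + 2
17 = 8*2 + 1
2 = 2*1 + 0
gcd(138, 397) = 1, so the inverse exists.
Bézout: 1 = −65*397 + 187*138.
So 138⁻¹ ≡ 187 (mod 397).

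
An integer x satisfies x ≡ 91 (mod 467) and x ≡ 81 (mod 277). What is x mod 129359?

467⁻¹ mod 277: 467·156 ≡ 1 (mod 277), so 467⁻¹ ≡ 156.
x = 91 + 467·((81 − 91)·156 mod 277) = 91 + 467·102 = 47725.

47725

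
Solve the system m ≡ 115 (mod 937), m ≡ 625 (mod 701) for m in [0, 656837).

486418

937⁻¹ mod 701: 937*401 ≡ 1 (mod 701), so 937⁻¹ ≡ 401.
m = 115 + 937*((625 − 115)*401 mod 701) = 115 + 937*519 = 486418.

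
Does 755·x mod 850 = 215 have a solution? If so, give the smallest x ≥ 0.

gcd(755, 850) = 5, and 5 | 215, so solutions exist.
Divide through by 5: 151·x mod 170 = 43.
151⁻¹ ≡ 161 (mod 170).
x ≡ 161·43 ≡ 123 (mod 170).
The smallest non-negative solution is x = 123.

123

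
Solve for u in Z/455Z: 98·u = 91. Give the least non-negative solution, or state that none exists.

gcd(98, 455) = 7, and 7 | 91, so solutions exist.
Divide through by 7: 14·u ≡ 13 mod 65.
14⁻¹ ≡ 14 (mod 65).
u ≡ 14·13 ≡ 52 (mod 65).
The smallest non-negative solution is u = 52.

52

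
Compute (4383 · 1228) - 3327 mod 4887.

3297

4383 · 1228 = 5382324 ≡ 1737 (mod 4887)
1737 - 3327 = -1590 ≡ 3297 (mod 4887)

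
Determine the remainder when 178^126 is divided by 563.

126 in binary is 1111110, i.e. 126 = 64 + 32 + 16 + 8 + 4 + 2.
178^1 ≡ 178 (mod 563)
178^2 ≡ 178^2 = 31684 ≡ 156 (mod 563)
178^4 ≡ 156^2 = 24336 ≡ 127 (mod 563)
178^8 ≡ 127^2 = 16129 ≡ 365 (mod 563)
178^16 ≡ 365^2 = 133225 ≡ 357 (mod 563)
178^32 ≡ 357^2 = 127449 ≡ 211 (mod 563)
178^64 ≡ 211^2 = 44521 ≡ 44 (mod 563)
178^126 = 178^64 × 178^32 × 178^16 × 178^8 × 178^4 × 178^2 ≡ 44 × 211 × 357 × 365 × 127 × 156 (mod 563).
Accumulate the product:
44 × 211 = 9284 ≡ 276
276 × 357 = 98532 ≡ 7
7 × 365 = 2555 ≡ 303
303 × 127 = 38481 ≡ 197
197 × 156 = 30732 ≡ 330

330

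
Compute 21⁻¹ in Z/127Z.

121

Apply the Euclidean algorithm and back-substitute:
127 = 6×21 + 1
21 = 21×1 + 0
gcd(21, 127) = 1, so the inverse exists.
Back-substitute for 1:
1 = 1×127 − 6×21
So 21⁻¹ ≡ −6 ≡ 121 (mod 127).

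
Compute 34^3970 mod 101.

By square-and-multiply:
34^1 ≡ 34 (mod 101)
34^2 ≡ 34^2 = 1156 ≡ 45 (mod 101)
34^4 ≡ 45^2 = 2025 ≡ 5 (mod 101)
34^8 ≡ 5^2 = 25 (mod 101)
34^16 ≡ 25^2 = 625 ≡ 19 (mod 101)
34^32 ≡ 19^2 = 361 ≡ 58 (mod 101)
34^64 ≡ 58^2 = 3364 ≡ 31 (mod 101)
34^128 ≡ 31^2 = 961 ≡ 52 (mod 101)
34^256 ≡ 52^2 = 2704 ≡ 78 (mod 101)
34^512 ≡ 78^2 = 6084 ≡ 24 (mod 101)
34^1024 ≡ 24^2 = 576 ≡ 71 (mod 101)
34^2048 ≡ 71^2 = 5041 ≡ 92 (mod 101)
34^3970 = 34^2048 * 34^1024 * 34^512 * 34^256 * 34^128 * 34^2 ≡ 92 * 71 * 24 * 78 * 52 * 45 (mod 101).
Accumulate the product:
92 * 71 = 6532 ≡ 68
68 * 24 = 1632 ≡ 16
16 * 78 = 1248 ≡ 36
36 * 52 = 1872 ≡ 54
54 * 45 = 2430 ≡ 6

6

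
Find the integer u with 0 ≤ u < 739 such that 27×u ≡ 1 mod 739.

Apply the Euclidean algorithm and back-substitute:
739 = 27·27 + 10
27 = 2·10 + 7
10 = 1·7 + 3
7 = 2·3 + 1
3 = 3·1 + 0
gcd(27, 739) = 1, so the inverse exists.
Back-substitute for 1:
1 = 1·7 − 2·3
  = −2·10 + 3·7
  = 3·27 − 8·10
  = −8·739 + 219·27
So 27⁻¹ ≡ 219 (mod 739).

219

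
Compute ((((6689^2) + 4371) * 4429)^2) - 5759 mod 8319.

7892

(6689)^2 ≡ 3139 (mod 8319)
3139 + 4371 = 7510
7510 * 4429 = 33261790 ≡ 2428 (mod 8319)
(2428)^2 ≡ 5332 (mod 8319)
5332 - 5759 = -427 ≡ 7892 (mod 8319)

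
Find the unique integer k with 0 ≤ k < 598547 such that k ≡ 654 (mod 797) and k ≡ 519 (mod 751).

115422

797⁻¹ mod 751: 797·49 ≡ 1 (mod 751), so 797⁻¹ ≡ 49.
k = 654 + 797·((519 − 654)·49 mod 751) = 654 + 797·144 = 115422.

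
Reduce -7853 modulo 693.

-7853 = -12*693 + 463, so -7853 ≡ 463 (mod 693).

463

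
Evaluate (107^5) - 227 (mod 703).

636

(107)^5 ≡ 160 (mod 703)
160 - 227 = -67 ≡ 636 (mod 703)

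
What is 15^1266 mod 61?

By square-and-multiply:
15^1 ≡ 15 (mod 61)
15^2 ≡ 15^2 = 225 ≡ 42 (mod 61)
15^4 ≡ 42^2 = 1764 ≡ 56 (mod 61)
15^8 ≡ 56^2 = 3136 ≡ 25 (mod 61)
15^16 ≡ 25^2 = 625 ≡ 15 (mod 61)
15^32 ≡ 15^2 = 225 ≡ 42 (mod 61)
15^64 ≡ 42^2 = 1764 ≡ 56 (mod 61)
15^128 ≡ 56^2 = 3136 ≡ 25 (mod 61)
15^256 ≡ 25^2 = 625 ≡ 15 (mod 61)
15^512 ≡ 15^2 = 225 ≡ 42 (mod 61)
15^1024 ≡ 42^2 = 1764 ≡ 56 (mod 61)
15^1266 = 15^1024 · 15^128 · 15^64 · 15^32 · 15^16 · 15^2 ≡ 56 · 25 · 56 · 42 · 15 · 42 (mod 61).
Accumulate the product:
56 · 25 = 1400 ≡ 58
58 · 56 = 3248 ≡ 15
15 · 42 = 630 ≡ 20
20 · 15 = 300 ≡ 56
56 · 42 = 2352 ≡ 34

34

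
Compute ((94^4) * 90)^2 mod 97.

31

(94)^4 ≡ 81 (mod 97)
81 * 90 = 7290 ≡ 15 (mod 97)
(15)^2 ≡ 31 (mod 97)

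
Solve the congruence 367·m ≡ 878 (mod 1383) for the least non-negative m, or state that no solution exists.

gcd(367, 1383) = 1, so a unique solution mod 1383 exists.
367⁻¹ ≡ 358 (mod 1383).
m ≡ 358·878 ≡ 383 (mod 1383).

383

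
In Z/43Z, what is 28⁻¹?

20

Apply the Euclidean algorithm and back-substitute:
43 = 1·28 + 15
28 = 1·15 + 13
15 = 1·13 + 2
13 = 6·2 + 1
2 = 2·1 + 0
gcd(28, 43) = 1, so the inverse exists.
Back-substitute for 1:
1 = 1·13 − 6·2
  = −6·15 + 7·13
  = 7·28 − 13·15
  = −13·43 + 20·28
So 28⁻¹ ≡ 20 (mod 43).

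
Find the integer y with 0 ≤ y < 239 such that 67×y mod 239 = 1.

By the extended Euclidean algorithm:
239 = 3·67 + 38
67 = 1·38 + 29
38 = 1·29 + 9
29 = 3·9 + 2
9 = 4·2 + 1
2 = 2·1 + 0
gcd(67, 239) = 1, so the inverse exists.
Back-substitute for 1:
1 = 1·9 − 4·2
  = −4·29 + 13·9
  = 13·38 − 17·29
  = −17·67 + 30·38
  = 30·239 − 107·67
So 67⁻¹ ≡ −107 ≡ 132 (mod 239).

132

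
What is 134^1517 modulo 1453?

207

By square-and-multiply:
1517 in binary is 10111101101, i.e. 1517 = 1024 + 256 + 128 + 64 + 32 + 8 + 4 + 1.
134^1 ≡ 134 (mod 1453)
134^2 ≡ 134^2 = 17956 ≡ 520 (mod 1453)
134^4 ≡ 520^2 = 270400 ≡ 142 (mod 1453)
134^8 ≡ 142^2 = 20164 ≡ 1275 (mod 1453)
134^16 ≡ 1275^2 = 1625625 ≡ 1171 (mod 1453)
134^32 ≡ 1171^2 = 1371241 ≡ 1062 (mod 1453)
134^64 ≡ 1062^2 = 1127844 ≡ 316 (mod 1453)
134^128 ≡ 316^2 = 99856 ≡ 1052 (mod 1453)
134^256 ≡ 1052^2 = 1106704 ≡ 971 (mod 1453)
134^512 ≡ 971^2 = 942841 ≡ 1297 (mod 1453)
134^1024 ≡ 1297^2 = 1682209 ≡ 1088 (mod 1453)
134^1517 = 134^1024 × 134^256 × 134^128 × 134^64 × 134^32 × 134^8 × 134^4 × 134^1 ≡ 1088 × 971 × 1052 × 316 × 1062 × 1275 × 142 × 134 (mod 1453).
Accumulate the product:
1088 × 971 = 1056448 ≡ 117
117 × 1052 = 123084 ≡ 1032
1032 × 316 = 326112 ≡ 640
640 × 1062 = 679680 ≡ 1129
1129 × 1275 = 1439475 ≡ 1005
1005 × 142 = 142710 ≡ 316
316 × 134 = 42344 ≡ 207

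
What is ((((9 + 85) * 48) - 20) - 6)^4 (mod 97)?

9 + 85 = 94
94 * 48 = 4512 ≡ 50 (mod 97)
50 - 20 = 30
30 - 6 = 24
(24)^4 ≡ 36 (mod 97)

36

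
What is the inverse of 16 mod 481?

451

481 = 30·16 + 1
16 = 16·1 + 0
gcd(16, 481) = 1, so the inverse exists.
Back-substitute for 1:
1 = 1·481 − 30·16
So 16⁻¹ ≡ −30 ≡ 451 (mod 481).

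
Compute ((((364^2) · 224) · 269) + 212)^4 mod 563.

75

(364)^2 ≡ 191 (mod 563)
191 · 224 = 42784 ≡ 559 (mod 563)
559 · 269 = 150371 ≡ 50 (mod 563)
50 + 212 = 262
(262)^4 ≡ 75 (mod 563)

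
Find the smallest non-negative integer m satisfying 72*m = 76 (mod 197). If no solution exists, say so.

gcd(72, 197) = 1, so a unique solution mod 197 exists.
72⁻¹ ≡ 52 (mod 197).
m ≡ 52*76 ≡ 12 (mod 197).

12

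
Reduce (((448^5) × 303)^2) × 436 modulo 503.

(448)^5 ≡ 323 (mod 503)
323 × 303 = 97869 ≡ 287 (mod 503)
(287)^2 ≡ 380 (mod 503)
380 × 436 = 165680 ≡ 193 (mod 503)

193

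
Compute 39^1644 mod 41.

1644 in binary is 11001101100, i.e. 1644 = 1024 + 512 + 64 + 32 + 8 + 4.
39^1 ≡ 39 (mod 41)
39^2 ≡ 39^2 = 1521 ≡ 4 (mod 41)
39^4 ≡ 4^2 = 16 (mod 41)
39^8 ≡ 16^2 = 256 ≡ 10 (mod 41)
39^16 ≡ 10^2 = 100 ≡ 18 (mod 41)
39^32 ≡ 18^2 = 324 ≡ 37 (mod 41)
39^64 ≡ 37^2 = 1369 ≡ 16 (mod 41)
39^128 ≡ 16^2 = 256 ≡ 10 (mod 41)
39^256 ≡ 10^2 = 100 ≡ 18 (mod 41)
39^512 ≡ 18^2 = 324 ≡ 37 (mod 41)
39^1024 ≡ 37^2 = 1369 ≡ 16 (mod 41)
39^1644 = 39^1024 * 39^512 * 39^64 * 39^32 * 39^8 * 39^4 ≡ 16 * 37 * 16 * 37 * 10 * 16 (mod 41).
Accumulate the product:
16 * 37 = 592 ≡ 18
18 * 16 = 288 ≡ 1
1 * 37 = 37
37 * 10 = 370 ≡ 1
1 * 16 = 16

16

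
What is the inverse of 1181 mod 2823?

545

By the extended Euclidean algorithm:
2823 = 2×1181 + 461
1181 = 2×461 + 259
461 = 1×259 + 202
259 = 1×202 + 57
202 = 3×57 + 31
57 = 1×31 + 26
31 = 1×26 + 5
26 = 5×5 + 1
5 = 5×1 + 0
gcd(1181, 2823) = 1, so the inverse exists.
Bézout: 1 = −228×2823 + 545×1181.
So 1181⁻¹ ≡ 545 (mod 2823).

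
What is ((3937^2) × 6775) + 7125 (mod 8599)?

2052

(3937)^2 ≡ 4571 (mod 8599)
4571 × 6775 = 30968525 ≡ 3526 (mod 8599)
3526 + 7125 = 10651 ≡ 2052 (mod 8599)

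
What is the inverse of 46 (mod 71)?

17

71 = 1*46 + 25
46 = 1*25 + 21
25 = 1*21 + 4
21 = 5*4 + 1
4 = 4*1 + 0
gcd(46, 71) = 1, so the inverse exists.
Bézout: 1 = −11*71 + 17*46.
So 46⁻¹ ≡ 17 (mod 71).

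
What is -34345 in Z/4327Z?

-34345 = -8*4327 + 271, so -34345 ≡ 271 (mod 4327).

271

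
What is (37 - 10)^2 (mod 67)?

59

37 - 10 = 27
(27)^2 ≡ 59 (mod 67)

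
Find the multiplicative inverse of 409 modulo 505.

505 = 1×409 + 96
409 = 4×96 + 25
96 = 3×25 + 21
25 = 1×21 + 4
21 = 5×4 + 1
4 = 4×1 + 0
gcd(409, 505) = 1, so the inverse exists.
Bézout: 1 = 98×505 − 121×409.
So 409⁻¹ ≡ −121 ≡ 384 (mod 505).

384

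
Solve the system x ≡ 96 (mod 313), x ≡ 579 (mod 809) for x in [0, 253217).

313⁻¹ mod 809: 313×641 ≡ 1 (mod 809), so 313⁻¹ ≡ 641.
x = 96 + 313×((579 − 96)×641 mod 809) = 96 + 313×565 = 176941.

176941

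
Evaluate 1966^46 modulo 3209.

2582

Using repeated squaring:
46 in binary is 101110, i.e. 46 = 32 + 8 + 4 + 2.
1966^1 ≡ 1966 (mod 3209)
1966^2 ≡ 1966^2 = 3865156 ≡ 1520 (mod 3209)
1966^4 ≡ 1520^2 = 2310400 ≡ 3129 (mod 3209)
1966^8 ≡ 3129^2 = 9790641 ≡ 3191 (mod 3209)
1966^16 ≡ 3191^2 = 10182481 ≡ 324 (mod 3209)
1966^32 ≡ 324^2 = 104976 ≡ 2288 (mod 3209)
1966^46 = 1966^32 · 1966^8 · 1966^4 · 1966^2 ≡ 2288 · 3191 · 3129 · 1520 (mod 3209).
Accumulate the product:
2288 · 3191 = 7301008 ≡ 533
533 · 3129 = 1667757 ≡ 2286
2286 · 1520 = 3474720 ≡ 2582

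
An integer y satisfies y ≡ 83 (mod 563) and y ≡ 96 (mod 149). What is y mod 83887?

563⁻¹ mod 149: 563×9 ≡ 1 (mod 149), so 563⁻¹ ≡ 9.
y = 83 + 563×((96 − 83)×9 mod 149) = 83 + 563×117 = 65954.

65954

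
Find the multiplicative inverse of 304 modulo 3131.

Run the extended Euclidean algorithm:
3131 = 10·304 + 91
304 = 3·91 + 31
91 = 2·31 + 29
31 = 1·29 + 2
29 = 14·2 + 1
2 = 2·1 + 0
gcd(304, 3131) = 1, so the inverse exists.
Bézout: 1 = 147·3131 − 1514·304.
So 304⁻¹ ≡ −1514 ≡ 1617 (mod 3131).

1617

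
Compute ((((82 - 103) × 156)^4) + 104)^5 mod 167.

82 - 103 = -21 ≡ 146 (mod 167)
146 × 156 = 22776 ≡ 64 (mod 167)
(64)^4 ≡ 62 (mod 167)
62 + 104 = 166
(166)^5 ≡ 166 (mod 167)

166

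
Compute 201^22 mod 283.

22 in binary is 10110, i.e. 22 = 16 + 4 + 2.
201^1 ≡ 201 (mod 283)
201^2 ≡ 201^2 = 40401 ≡ 215 (mod 283)
201^4 ≡ 215^2 = 46225 ≡ 96 (mod 283)
201^8 ≡ 96^2 = 9216 ≡ 160 (mod 283)
201^16 ≡ 160^2 = 25600 ≡ 130 (mod 283)
201^22 = 201^16 * 201^4 * 201^2 ≡ 130 * 96 * 215 (mod 283).
Accumulate the product:
130 * 96 = 12480 ≡ 28
28 * 215 = 6020 ≡ 77

77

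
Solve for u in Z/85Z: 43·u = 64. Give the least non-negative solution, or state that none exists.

gcd(43, 85) = 1, so a unique solution mod 85 exists.
43⁻¹ ≡ 2 (mod 85).
u ≡ 2·64 ≡ 43 (mod 85).

43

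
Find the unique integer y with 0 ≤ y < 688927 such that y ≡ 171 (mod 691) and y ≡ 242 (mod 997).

691⁻¹ mod 997: 691*101 ≡ 1 (mod 997), so 691⁻¹ ≡ 101.
y = 171 + 691*((242 − 171)*101 mod 997) = 171 + 691*192 = 132843.

132843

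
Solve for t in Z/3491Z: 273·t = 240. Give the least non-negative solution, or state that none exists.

2341

gcd(273, 3491) = 1, so a unique solution mod 3491 exists.
273⁻¹ ≡ 2468 (mod 3491).
t ≡ 2468·240 ≡ 2341 (mod 3491).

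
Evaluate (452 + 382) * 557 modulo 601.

452 + 382 = 834 ≡ 233 (mod 601)
233 * 557 = 129781 ≡ 566 (mod 601)

566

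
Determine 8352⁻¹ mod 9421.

1366

By the extended Euclidean algorithm:
9421 = 1×8352 + 1069
8352 = 7×1069 + 869
1069 = 1×869 + 200
869 = 4×200 + 69
200 = 2×69 + 62
69 = 1×62 + 7
62 = 8×7 + 6
7 = 1×6 + 1
6 = 6×1 + 0
gcd(8352, 9421) = 1, so the inverse exists.
Back-substitute for 1:
1 = 1×7 − 1×6
  = −1×62 + 9×7
  = 9×69 − 10×62
  = −10×200 + 29×69
  = 29×869 − 126×200
  = −126×1069 + 155×869
  = 155×8352 − 1211×1069
  = −1211×9421 + 1366×8352
So 8352⁻¹ ≡ 1366 (mod 9421).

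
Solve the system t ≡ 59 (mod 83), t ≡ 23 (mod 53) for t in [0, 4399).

83⁻¹ mod 53: 83·23 ≡ 1 (mod 53), so 83⁻¹ ≡ 23.
t = 59 + 83·((23 − 59)·23 mod 53) = 59 + 83·20 = 1719.
Check: 1719 mod 83 = 59, 1719 mod 53 = 23. ✓

1719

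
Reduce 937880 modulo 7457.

5755

937880 = 125·7457 + 5755, so 937880 ≡ 5755 (mod 7457).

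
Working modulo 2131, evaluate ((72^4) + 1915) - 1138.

592

(72)^4 ≡ 1946 (mod 2131)
1946 + 1915 = 3861 ≡ 1730 (mod 2131)
1730 - 1138 = 592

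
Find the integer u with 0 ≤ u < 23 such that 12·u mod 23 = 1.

2

23 = 1·12 + 11
12 = 1·11 + 1
11 = 11·1 + 0
gcd(12, 23) = 1, so the inverse exists.
Back-substitute for 1:
1 = 1·12 − 1·11
  = −1·23 + 2·12
So 12⁻¹ ≡ 2 (mod 23).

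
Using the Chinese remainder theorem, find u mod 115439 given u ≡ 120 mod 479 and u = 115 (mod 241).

479⁻¹ mod 241: 479×80 ≡ 1 (mod 241), so 479⁻¹ ≡ 80.
u = 120 + 479×((115 − 120)×80 mod 241) = 120 + 479×82 = 39398.

39398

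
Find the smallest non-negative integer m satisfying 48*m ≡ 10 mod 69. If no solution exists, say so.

gcd(48, 69) = 3, and 3 does not divide 10.
So the congruence has no solution.

no solution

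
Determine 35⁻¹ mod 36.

35

36 = 1*35 + 1
35 = 35*1 + 0
gcd(35, 36) = 1, so the inverse exists.
Back-substitute for 1:
1 = 1*36 − 1*35
So 35⁻¹ ≡ −1 ≡ 35 (mod 36).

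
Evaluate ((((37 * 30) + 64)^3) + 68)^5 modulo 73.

9

37 * 30 = 1110 ≡ 15 (mod 73)
15 + 64 = 79 ≡ 6 (mod 73)
(6)^3 ≡ 70 (mod 73)
70 + 68 = 138 ≡ 65 (mod 73)
(65)^5 ≡ 9 (mod 73)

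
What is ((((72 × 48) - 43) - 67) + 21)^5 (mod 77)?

56

72 × 48 = 3456 ≡ 68 (mod 77)
68 - 43 = 25
25 - 67 = -42 ≡ 35 (mod 77)
35 + 21 = 56
(56)^5 ≡ 56 (mod 77)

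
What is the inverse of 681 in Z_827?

827 = 1·681 + 146
681 = 4·146 + 97
146 = 1·97 + 49
97 = 1·49 + 48
49 = 1·48 + 1
48 = 48·1 + 0
gcd(681, 827) = 1, so the inverse exists.
Back-substitute for 1:
1 = 1·49 − 1·48
  = −1·97 + 2·49
  = 2·146 − 3·97
  = −3·681 + 14·146
  = 14·827 − 17·681
So 681⁻¹ ≡ −17 ≡ 810 (mod 827).

810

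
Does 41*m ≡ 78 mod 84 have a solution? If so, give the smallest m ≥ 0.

6

gcd(41, 84) = 1, so a unique solution mod 84 exists.
41⁻¹ ≡ 41 (mod 84).
m ≡ 41*78 ≡ 6 (mod 84).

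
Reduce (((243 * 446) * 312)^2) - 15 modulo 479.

331

243 * 446 = 108378 ≡ 124 (mod 479)
124 * 312 = 38688 ≡ 368 (mod 479)
(368)^2 ≡ 346 (mod 479)
346 - 15 = 331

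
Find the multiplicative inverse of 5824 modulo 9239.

6842

By the extended Euclidean algorithm:
9239 = 1·5824 + 3415
5824 = 1·3415 + 2409
3415 = 1·2409 + 1006
2409 = 2·1006 + 397
1006 = 2·397 + 212
397 = 1·212 + 185
212 = 1·185 + 27
185 = 6·27 + 23
27 = 1·23 + 4
23 = 5·4 + 3
4 = 1·3 + 1
3 = 3·1 + 0
gcd(5824, 9239) = 1, so the inverse exists.
Back-substitute for 1:
1 = 1·4 − 1·3
  = −1·23 + 6·4
  = 6·27 − 7·23
  = −7·185 + 48·27
  = 48·212 − 55·185
  = −55·397 + 103·212
  = 103·1006 − 261·397
  = −261·2409 + 625·1006
  = 625·3415 − 886·2409
  = −886·5824 + 1511·3415
  = 1511·9239 − 2397·5824
So 5824⁻¹ ≡ −2397 ≡ 6842 (mod 9239).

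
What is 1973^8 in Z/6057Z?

1973^1 ≡ 1973 (mod 6057)
1973^2 ≡ 1973^2 = 3892729 ≡ 4135 (mod 6057)
1973^4 ≡ 4135^2 = 17098225 ≡ 5371 (mod 6057)
1973^8 ≡ 5371^2 = 28847641 ≡ 4207 (mod 6057)
So 1973^8 ≡ 4207 (mod 6057).

4207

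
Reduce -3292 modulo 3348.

56

-3292 = -1×3348 + 56, so -3292 ≡ 56 (mod 3348).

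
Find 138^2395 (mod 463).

By square-and-multiply:
2395 in binary is 100101011011, i.e. 2395 = 2048 + 256 + 64 + 16 + 8 + 2 + 1.
138^1 ≡ 138 (mod 463)
138^2 ≡ 138^2 = 19044 ≡ 61 (mod 463)
138^4 ≡ 61^2 = 3721 ≡ 17 (mod 463)
138^8 ≡ 17^2 = 289 (mod 463)
138^16 ≡ 289^2 = 83521 ≡ 181 (mod 463)
138^32 ≡ 181^2 = 32761 ≡ 351 (mod 463)
138^64 ≡ 351^2 = 123201 ≡ 43 (mod 463)
138^128 ≡ 43^2 = 1849 ≡ 460 (mod 463)
138^256 ≡ 460^2 = 211600 ≡ 9 (mod 463)
138^512 ≡ 9^2 = 81 (mod 463)
138^1024 ≡ 81^2 = 6561 ≡ 79 (mod 463)
138^2048 ≡ 79^2 = 6241 ≡ 222 (mod 463)
138^2395 = 138^2048 · 138^256 · 138^64 · 138^16 · 138^8 · 138^2 · 138^1 ≡ 222 · 9 · 43 · 181 · 289 · 61 · 138 (mod 463).
Accumulate the product:
222 · 9 = 1998 ≡ 146
146 · 43 = 6278 ≡ 259
259 · 181 = 46879 ≡ 116
116 · 289 = 33524 ≡ 188
188 · 61 = 11468 ≡ 356
356 · 138 = 49128 ≡ 50

50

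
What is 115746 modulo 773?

569

115746 = 149·773 + 569, so 115746 ≡ 569 (mod 773).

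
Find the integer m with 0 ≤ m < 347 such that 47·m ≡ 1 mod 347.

96

Run the extended Euclidean algorithm:
347 = 7*47 + 18
47 = 2*18 + 11
18 = 1*11 + 7
11 = 1*7 + 4
7 = 1*4 + 3
4 = 1*3 + 1
3 = 3*1 + 0
gcd(47, 347) = 1, so the inverse exists.
Back-substitute for 1:
1 = 1*4 − 1*3
  = −1*7 + 2*4
  = 2*11 − 3*7
  = −3*18 + 5*11
  = 5*47 − 13*18
  = −13*347 + 96*47
So 47⁻¹ ≡ 96 (mod 347).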